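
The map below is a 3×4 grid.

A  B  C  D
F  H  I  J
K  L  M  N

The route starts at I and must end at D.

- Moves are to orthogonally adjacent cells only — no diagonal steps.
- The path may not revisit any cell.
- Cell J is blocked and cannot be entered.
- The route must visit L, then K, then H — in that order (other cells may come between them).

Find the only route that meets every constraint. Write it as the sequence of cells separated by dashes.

I - M - L - K - F - H - B - C - D

The waypoints must appear in the order L, K, H, with no cell reused.
Route from I: down to M, 2× left (reaching K), up to F, right to H, up to B, 2× right (reaching D) — 8 moves in all.
Check: order respected (L at step 2, K at step 3, H at step 5).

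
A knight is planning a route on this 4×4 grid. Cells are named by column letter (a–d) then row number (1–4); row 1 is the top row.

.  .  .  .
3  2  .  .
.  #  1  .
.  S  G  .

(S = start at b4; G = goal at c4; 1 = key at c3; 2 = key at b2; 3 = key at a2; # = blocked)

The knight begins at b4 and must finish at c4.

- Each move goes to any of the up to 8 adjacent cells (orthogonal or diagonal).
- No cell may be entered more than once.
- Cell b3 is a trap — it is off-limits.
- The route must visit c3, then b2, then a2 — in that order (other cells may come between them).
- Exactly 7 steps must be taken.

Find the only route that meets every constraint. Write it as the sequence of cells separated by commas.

b4, c3, b2, a2, b1, c2, d3, c4

The waypoints must appear in the order c3, b2, a2, with no cell reused.
Route from b4: up-right to c3, up-left to b2, left to a2, up-right to b1, 2× down-right (reaching d3), down-left to c4 — 7 moves in all.
Check: order respected (1 at step 1, 2 at step 2, 3 at step 3); 7 moves as required.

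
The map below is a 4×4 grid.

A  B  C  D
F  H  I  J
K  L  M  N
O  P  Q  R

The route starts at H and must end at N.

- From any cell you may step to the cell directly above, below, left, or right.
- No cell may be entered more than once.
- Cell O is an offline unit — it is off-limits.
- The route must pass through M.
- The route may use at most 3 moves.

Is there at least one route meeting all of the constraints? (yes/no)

One route that works: H → L → M → N.

yes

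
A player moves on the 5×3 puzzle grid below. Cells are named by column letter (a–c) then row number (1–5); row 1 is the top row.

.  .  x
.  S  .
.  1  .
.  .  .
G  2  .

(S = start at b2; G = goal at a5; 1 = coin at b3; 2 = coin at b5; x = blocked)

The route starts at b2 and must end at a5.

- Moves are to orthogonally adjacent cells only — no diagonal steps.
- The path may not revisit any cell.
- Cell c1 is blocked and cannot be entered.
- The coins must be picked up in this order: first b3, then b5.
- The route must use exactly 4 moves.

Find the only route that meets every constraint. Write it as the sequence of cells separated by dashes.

b2 - b3 - b4 - b5 - a5

The waypoints must appear in the order b3, b5, with no cell reused.
Route from b2: 3× down (reaching b5), left to a5 — 4 moves in all.
Check: order respected (1 at step 1, 2 at step 3); 4 moves as required.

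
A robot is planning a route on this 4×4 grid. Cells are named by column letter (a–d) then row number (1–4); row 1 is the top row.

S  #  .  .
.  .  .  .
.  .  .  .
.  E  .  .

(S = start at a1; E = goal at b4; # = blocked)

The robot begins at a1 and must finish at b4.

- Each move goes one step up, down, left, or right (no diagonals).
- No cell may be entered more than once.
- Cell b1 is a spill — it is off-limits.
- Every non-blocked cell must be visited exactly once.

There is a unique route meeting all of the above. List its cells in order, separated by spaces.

Need to visit all 15 open cells exactly once, starting at a1 and ending at b4.
Cell d4 has only two open neighbours (d3 and c4), so the path must pass straight through it: one of those is the cell it's entered from and the other is where it exits.
Route from a1: down to a2, 2× right (reaching c2), up to c1, right to d1, 3× down (reaching d4), left to c4, up to c3, 2× left (reaching a3), down to a4, right to b4 — 14 moves in all.
Check: all 15 open cells covered.

a1 a2 b2 c2 c1 d1 d2 d3 d4 c4 c3 b3 a3 a4 b4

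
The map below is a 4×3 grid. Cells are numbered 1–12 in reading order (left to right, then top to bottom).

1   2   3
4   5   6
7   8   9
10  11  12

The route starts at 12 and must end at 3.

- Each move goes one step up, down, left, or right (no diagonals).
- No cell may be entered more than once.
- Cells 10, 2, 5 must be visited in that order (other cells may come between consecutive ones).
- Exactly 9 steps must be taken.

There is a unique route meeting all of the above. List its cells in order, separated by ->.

12 -> 11 -> 10 -> 7 -> 4 -> 1 -> 2 -> 5 -> 6 -> 3

The waypoints must appear in the order 10, 2, 5, with no cell reused.
Route from 12: left 2 to 10, up 3 to 1, right 1 to 2, down 1 to 5, right 1 to 6, up 1 to 3 — 9 moves in all.
Check: order respected (10 at step 2, 2 at step 6, 5 at step 7); 9 moves as required.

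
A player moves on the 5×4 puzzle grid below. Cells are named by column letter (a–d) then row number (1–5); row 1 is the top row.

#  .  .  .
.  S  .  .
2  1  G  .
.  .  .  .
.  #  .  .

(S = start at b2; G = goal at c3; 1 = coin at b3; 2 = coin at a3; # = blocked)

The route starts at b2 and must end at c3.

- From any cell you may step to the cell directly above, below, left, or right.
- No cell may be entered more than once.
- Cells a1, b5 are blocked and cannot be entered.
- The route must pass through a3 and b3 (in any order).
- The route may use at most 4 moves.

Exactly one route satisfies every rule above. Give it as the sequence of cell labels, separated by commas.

Any route must reach a3 and b3 and still end at c3 within 4 moves, so the order of the required stops is forced.
Route from b2: left 1 to a2, down 1 to a3, right 2 to c3 — 4 moves in all.
Check: all required cells visited; 4 ≤ 4 moves.

b2, a2, a3, b3, c3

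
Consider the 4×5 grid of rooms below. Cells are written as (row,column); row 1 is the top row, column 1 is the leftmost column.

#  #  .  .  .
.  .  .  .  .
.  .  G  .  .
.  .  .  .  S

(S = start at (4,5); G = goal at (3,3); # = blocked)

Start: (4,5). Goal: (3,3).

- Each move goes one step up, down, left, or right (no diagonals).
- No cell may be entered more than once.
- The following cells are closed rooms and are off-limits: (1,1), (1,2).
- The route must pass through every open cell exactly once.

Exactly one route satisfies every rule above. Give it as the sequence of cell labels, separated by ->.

Need to visit all 18 open cells exactly once, starting at (4,5) and ending at (3,3).
Route from (4,5): up 3 to (1,5), left 2 to (1,3), down 1 to (2,3), right 1 to (2,4), down 2 to (4,4), left 3 to (4,1), up 2 to (2,1), right 1 to (2,2), down 1 to (3,2), right 1 to (3,3) — 17 moves in all.
Check: all 18 open cells covered.

(4,5) -> (3,5) -> (2,5) -> (1,5) -> (1,4) -> (1,3) -> (2,3) -> (2,4) -> (3,4) -> (4,4) -> (4,3) -> (4,2) -> (4,1) -> (3,1) -> (2,1) -> (2,2) -> (3,2) -> (3,3)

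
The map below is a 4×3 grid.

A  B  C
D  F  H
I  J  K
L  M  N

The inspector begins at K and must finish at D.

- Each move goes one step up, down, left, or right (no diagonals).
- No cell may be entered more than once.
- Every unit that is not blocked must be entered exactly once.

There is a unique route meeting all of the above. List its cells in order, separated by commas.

K, N, M, L, I, J, F, H, C, B, A, D

Need to visit all 12 open cells exactly once, starting at K and ending at D.
Cell C has only two open neighbours (H and B), so the path must pass straight through it: one of those is the cell it's entered from and the other is where it exits.
Route from K: down 1 to N, left 2 to L, up 1 to I, right 1 to J, up 1 to F, right 1 to H, up 1 to C, left 2 to A, down 1 to D — 11 moves in all.
Check: all 12 open cells covered.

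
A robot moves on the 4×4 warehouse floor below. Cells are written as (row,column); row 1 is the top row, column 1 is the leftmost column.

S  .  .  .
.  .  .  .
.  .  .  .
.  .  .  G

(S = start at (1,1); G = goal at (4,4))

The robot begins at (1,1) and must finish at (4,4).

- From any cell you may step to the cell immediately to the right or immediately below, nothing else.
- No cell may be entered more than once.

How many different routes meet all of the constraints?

20

A right/down-only route from (1,1) to (4,4) makes exactly 3 down-moves and 3 right-moves in some order.
With no other constraints that would be C(6,3) = 20 routes.
That gives 20 routes.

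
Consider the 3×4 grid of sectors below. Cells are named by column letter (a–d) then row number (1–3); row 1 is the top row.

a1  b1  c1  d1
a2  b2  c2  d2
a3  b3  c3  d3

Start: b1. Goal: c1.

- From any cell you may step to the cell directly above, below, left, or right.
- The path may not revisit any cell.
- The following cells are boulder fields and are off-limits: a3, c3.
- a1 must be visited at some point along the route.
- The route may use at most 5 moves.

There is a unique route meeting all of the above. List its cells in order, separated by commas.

b1, a1, a2, b2, c2, c1

Any route must reach a1 and still end at c1 within 5 moves, so the order of the required stops is forced.
Route from b1: left 1 to a1, down 1 to a2, right 2 to c2, up 1 to c1 — 5 moves in all.
Check: all required cells visited; 5 ≤ 5 moves.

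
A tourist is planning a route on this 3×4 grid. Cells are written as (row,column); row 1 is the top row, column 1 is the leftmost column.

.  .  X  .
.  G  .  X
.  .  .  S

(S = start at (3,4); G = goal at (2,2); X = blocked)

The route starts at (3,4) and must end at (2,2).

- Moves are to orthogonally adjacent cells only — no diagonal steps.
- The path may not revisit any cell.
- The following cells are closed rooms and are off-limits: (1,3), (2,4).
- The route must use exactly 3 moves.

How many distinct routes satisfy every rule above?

Need simple routes of exactly 3 moves from (3,4) to (2,2) (Manhattan distance 3, so 0 moves are spent on a detour and 0 undoing it).
Enumerating: (3,4) (3,3) (2,3) (2,2) | (3,4) (3,3) (3,2) (2,2).
That gives 2 routes.

2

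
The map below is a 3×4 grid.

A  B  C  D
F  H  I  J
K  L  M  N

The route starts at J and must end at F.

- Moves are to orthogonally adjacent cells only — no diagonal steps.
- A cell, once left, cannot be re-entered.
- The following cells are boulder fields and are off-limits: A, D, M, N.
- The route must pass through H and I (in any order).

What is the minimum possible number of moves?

Any route passes through H and I in some order between J and F. Summing Manhattan distances along each leg and taking the cheapest ordering (J → I → H → F) gives a lower bound of 1 + 1 + 1 = 3 moves.
A route of 3 moves achieves this: J → I → H → F.
Since 3 matches the lower bound, it is optimal.

3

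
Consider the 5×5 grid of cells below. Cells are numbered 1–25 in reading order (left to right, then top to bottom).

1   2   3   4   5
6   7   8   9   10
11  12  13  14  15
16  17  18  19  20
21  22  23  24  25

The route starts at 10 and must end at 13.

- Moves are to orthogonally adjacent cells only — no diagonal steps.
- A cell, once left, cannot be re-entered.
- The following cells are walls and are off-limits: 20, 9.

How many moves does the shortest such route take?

3

The Manhattan distance from 10 to 13 is |2−3| + |5−3| = 3, so at least 3 moves are needed.
A route of 3 moves achieves this: 10 → 15 → 14 → 13.
Since 3 matches the lower bound, it is optimal.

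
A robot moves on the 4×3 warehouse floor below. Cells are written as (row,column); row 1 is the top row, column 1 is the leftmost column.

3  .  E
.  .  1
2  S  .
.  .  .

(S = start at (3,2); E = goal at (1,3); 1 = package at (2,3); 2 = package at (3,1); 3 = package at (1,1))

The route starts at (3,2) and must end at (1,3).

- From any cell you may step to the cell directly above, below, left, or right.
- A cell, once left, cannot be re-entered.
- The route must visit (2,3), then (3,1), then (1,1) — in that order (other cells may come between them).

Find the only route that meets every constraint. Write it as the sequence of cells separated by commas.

(3,2), (2,2), (2,3), (3,3), (4,3), (4,2), (4,1), (3,1), (2,1), (1,1), (1,2), (1,3)

The waypoints must appear in the order (2,3), (3,1), (1,1), with no cell reused.
Route from (3,2): up 1 to (2,2), right 1 to (2,3), down 2 to (4,3), left 2 to (4,1), up 3 to (1,1), right 2 to (1,3) — 11 moves in all.
Check: order respected (1 at step 2, 2 at step 7, 3 at step 9).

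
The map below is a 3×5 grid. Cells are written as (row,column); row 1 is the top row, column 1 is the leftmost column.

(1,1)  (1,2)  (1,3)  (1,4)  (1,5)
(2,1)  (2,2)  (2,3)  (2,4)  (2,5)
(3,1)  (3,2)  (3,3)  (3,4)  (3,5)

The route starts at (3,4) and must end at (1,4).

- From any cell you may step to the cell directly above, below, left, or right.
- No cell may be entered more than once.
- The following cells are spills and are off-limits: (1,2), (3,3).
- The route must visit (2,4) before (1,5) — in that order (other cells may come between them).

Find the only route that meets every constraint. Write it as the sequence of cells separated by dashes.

(3,4) - (2,4) - (2,5) - (1,5) - (1,4)

The waypoints must appear in the order (2,4), (1,5), with no cell reused.
Route from (3,4): up 1 to (2,4), right 1 to (2,5), up 1 to (1,5), left 1 to (1,4) — 4 moves in all.
Check: order respected ((2,4) at step 1, (1,5) at step 3).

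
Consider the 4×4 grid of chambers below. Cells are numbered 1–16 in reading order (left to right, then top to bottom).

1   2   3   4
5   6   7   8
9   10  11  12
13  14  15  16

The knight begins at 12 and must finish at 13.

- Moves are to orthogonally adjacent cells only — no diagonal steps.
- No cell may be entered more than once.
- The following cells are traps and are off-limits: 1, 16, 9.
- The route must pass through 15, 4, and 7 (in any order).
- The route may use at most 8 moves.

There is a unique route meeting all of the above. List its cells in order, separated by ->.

12 -> 8 -> 4 -> 3 -> 7 -> 11 -> 15 -> 14 -> 13

Any route must reach 15, 4, and 7 and still end at 13 within 8 moves, so the order of the required stops is forced.
Route from 12: up 2 to 4, left 1 to 3, down 3 to 15, left 2 to 13 — 8 moves in all.
Check: all required cells visited; 8 ≤ 8 moves.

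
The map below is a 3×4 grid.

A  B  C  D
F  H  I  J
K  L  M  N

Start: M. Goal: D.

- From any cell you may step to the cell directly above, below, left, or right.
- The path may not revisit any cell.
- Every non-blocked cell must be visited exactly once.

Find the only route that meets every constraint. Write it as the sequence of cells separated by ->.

M -> N -> J -> I -> H -> L -> K -> F -> A -> B -> C -> D

Need to visit all 12 open cells exactly once, starting at M and ending at D.
Cell N has only two open neighbours (J and M), so the path must pass straight through it: one of those is the cell it's entered from and the other is where it exits.
Route from M: right 1 to N, up 1 to J, left 2 to H, down 1 to L, left 1 to K, up 2 to A, right 3 to D — 11 moves in all.
Check: all 12 open cells covered.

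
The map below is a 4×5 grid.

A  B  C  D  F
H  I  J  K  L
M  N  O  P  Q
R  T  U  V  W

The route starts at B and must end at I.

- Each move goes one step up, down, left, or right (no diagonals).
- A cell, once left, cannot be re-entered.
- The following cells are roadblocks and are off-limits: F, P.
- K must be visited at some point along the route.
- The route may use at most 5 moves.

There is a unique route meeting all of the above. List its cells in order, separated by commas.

B, C, D, K, J, I

The budget equals the shortest possible length, so every move has to be on a shortest route through the required cells.
Route from B: 2× right (reaching D), down to K, 2× left (reaching I) — 5 moves in all.
Check: all required cells visited; 5 ≤ 5 moves.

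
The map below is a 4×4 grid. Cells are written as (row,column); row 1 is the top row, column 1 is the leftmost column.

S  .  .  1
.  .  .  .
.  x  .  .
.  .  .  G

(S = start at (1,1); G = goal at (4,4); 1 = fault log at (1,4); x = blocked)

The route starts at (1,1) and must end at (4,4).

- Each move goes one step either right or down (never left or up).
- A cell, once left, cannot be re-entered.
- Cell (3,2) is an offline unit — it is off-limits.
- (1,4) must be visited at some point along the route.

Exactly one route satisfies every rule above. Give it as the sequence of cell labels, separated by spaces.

Moves only go right or down, so the column and row indices never decrease.
Route from (1,1): right 3 to (1,4), down 3 to (4,4) — 6 moves in all.
Check: all required cells visited.

(1,1) (1,2) (1,3) (1,4) (2,4) (3,4) (4,4)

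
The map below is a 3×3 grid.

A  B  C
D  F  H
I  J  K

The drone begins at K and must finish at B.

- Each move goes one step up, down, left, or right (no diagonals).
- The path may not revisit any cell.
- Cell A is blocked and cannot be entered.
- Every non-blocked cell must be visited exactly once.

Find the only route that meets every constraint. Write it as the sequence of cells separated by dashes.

Need to visit all 8 open cells exactly once, starting at K and ending at B.
Cell I has only two open neighbours (D and J), so the path must pass straight through it: one of those is the cell it's entered from and the other is where it exits.
Route from K: 2× left (reaching I), up to D, 2× right (reaching H), up to C, left to B — 7 moves in all.
Check: all 8 open cells covered.

K - J - I - D - F - H - C - B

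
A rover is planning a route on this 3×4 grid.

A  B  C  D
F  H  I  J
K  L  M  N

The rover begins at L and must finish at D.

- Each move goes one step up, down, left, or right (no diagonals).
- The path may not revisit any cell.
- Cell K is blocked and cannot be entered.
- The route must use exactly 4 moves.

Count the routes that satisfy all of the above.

Need simple routes of exactly 4 moves from L to D (Manhattan distance 4, so 0 moves are spent on a detour and 0 undoing it).
Enumerating: L H B C D | L H I C D | L H I J D | L M I C D | L M I J D | L M N J D.
That gives 6 routes.

6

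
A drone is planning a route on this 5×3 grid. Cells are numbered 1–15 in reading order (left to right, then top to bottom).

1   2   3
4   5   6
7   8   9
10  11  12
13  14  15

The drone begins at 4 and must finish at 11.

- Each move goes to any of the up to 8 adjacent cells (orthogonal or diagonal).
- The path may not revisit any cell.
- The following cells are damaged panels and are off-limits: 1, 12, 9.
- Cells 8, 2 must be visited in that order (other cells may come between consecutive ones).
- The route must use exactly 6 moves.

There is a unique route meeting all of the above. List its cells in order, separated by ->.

The waypoints must appear in the order 8, 2, with no cell reused.
Route from 4: down-right 1 to 8, up-right 1 to 6, up-left 1 to 2, down 1 to 5, down-left 1 to 7, down-right 1 to 11 — 6 moves in all.
Check: order respected (8 at step 1, 2 at step 3); 6 moves as required.

4 -> 8 -> 6 -> 2 -> 5 -> 7 -> 11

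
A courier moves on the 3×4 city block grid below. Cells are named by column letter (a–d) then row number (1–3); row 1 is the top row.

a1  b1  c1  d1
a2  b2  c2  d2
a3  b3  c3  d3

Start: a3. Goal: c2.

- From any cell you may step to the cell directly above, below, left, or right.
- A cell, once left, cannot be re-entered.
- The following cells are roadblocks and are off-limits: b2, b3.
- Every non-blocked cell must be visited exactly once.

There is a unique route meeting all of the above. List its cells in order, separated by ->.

Need to visit all 10 open cells exactly once, starting at a3 and ending at c2.
Cell a1 has only two open neighbours (a2 and b1), so the path must pass straight through it: one of those is the cell it's entered from and the other is where it exits.
Route from a3: up 2 to a1, right 3 to d1, down 2 to d3, left 1 to c3, up 1 to c2 — 9 moves in all.
Check: all 10 open cells covered.

a3 -> a2 -> a1 -> b1 -> c1 -> d1 -> d2 -> d3 -> c3 -> c2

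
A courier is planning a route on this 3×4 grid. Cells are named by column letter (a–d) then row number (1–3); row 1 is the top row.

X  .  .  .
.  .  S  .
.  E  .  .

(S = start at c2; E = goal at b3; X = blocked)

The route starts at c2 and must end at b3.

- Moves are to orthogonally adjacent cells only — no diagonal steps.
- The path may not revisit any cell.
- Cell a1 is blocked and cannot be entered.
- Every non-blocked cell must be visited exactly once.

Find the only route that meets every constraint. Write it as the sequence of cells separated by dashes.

c2 - c3 - d3 - d2 - d1 - c1 - b1 - b2 - a2 - a3 - b3

Need to visit all 11 open cells exactly once, starting at c2 and ending at b3.
Route from c2: down 1 to c3, right 1 to d3, up 2 to d1, left 2 to b1, down 1 to b2, left 1 to a2, down 1 to a3, right 1 to b3 — 10 moves in all.
Check: all 11 open cells covered.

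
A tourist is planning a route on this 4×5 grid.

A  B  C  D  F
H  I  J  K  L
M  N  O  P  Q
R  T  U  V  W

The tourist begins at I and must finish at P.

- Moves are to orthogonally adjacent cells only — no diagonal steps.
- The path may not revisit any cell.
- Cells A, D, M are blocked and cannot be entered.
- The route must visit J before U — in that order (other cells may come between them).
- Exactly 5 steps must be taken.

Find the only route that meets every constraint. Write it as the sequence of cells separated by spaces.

I J O U V P

The waypoints must appear in the order J, U, with no cell reused.
Route from I: right 1 to J, down 2 to U, right 1 to V, up 1 to P — 5 moves in all.
Check: order respected (J at step 1, U at step 3); 5 moves as required.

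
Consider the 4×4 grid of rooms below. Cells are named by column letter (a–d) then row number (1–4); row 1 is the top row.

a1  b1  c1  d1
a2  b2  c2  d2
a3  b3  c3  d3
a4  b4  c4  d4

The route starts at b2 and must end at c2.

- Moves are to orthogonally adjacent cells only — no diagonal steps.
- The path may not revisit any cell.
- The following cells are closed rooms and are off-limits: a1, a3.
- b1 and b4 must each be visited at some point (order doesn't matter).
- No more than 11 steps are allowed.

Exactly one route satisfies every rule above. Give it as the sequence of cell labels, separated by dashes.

b2 - b1 - c1 - d1 - d2 - d3 - d4 - c4 - b4 - b3 - c3 - c2

The budget equals the shortest possible length, so every move has to be on a shortest route through the required cells.
Route from b2: up 1 to b1, right 2 to d1, down 3 to d4, left 2 to b4, up 1 to b3, right 1 to c3, up 1 to c2 — 11 moves in all.
Check: all required cells visited; 11 ≤ 11 moves.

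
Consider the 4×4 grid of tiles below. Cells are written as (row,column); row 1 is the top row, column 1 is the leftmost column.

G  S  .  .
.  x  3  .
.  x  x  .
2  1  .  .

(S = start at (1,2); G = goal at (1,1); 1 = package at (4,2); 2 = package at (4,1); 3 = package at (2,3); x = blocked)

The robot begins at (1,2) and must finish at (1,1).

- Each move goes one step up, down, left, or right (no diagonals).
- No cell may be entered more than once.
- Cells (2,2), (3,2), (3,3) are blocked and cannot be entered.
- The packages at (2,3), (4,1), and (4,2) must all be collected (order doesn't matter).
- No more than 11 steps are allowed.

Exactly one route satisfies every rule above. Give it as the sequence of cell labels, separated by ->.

(1,2) -> (1,3) -> (2,3) -> (2,4) -> (3,4) -> (4,4) -> (4,3) -> (4,2) -> (4,1) -> (3,1) -> (2,1) -> (1,1)

The 11-move cap with required stops at (2,3), (4,1), (4,2) leaves no slack for detours.
Route from (1,2): right 1 to (1,3), down 1 to (2,3), right 1 to (2,4), down 2 to (4,4), left 3 to (4,1), up 3 to (1,1) — 11 moves in all.
Check: all required cells visited; 11 ≤ 11 moves.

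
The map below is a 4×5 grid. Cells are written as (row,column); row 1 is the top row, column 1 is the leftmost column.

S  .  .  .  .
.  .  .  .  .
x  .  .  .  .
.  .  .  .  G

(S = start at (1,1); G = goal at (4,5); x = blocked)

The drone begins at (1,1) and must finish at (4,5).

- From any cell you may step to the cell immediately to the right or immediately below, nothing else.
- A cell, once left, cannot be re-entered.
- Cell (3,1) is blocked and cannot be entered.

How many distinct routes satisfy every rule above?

A right/down-only route from (1,1) to (4,5) makes exactly 3 down-moves and 4 right-moves in some order.
With no other constraints that would be C(7,3) = 35 routes.
Subtract routes through each blocked cell (inclusion–exclusion for overlaps): − through (3,1): 5 → 30.
That gives 30 routes.

30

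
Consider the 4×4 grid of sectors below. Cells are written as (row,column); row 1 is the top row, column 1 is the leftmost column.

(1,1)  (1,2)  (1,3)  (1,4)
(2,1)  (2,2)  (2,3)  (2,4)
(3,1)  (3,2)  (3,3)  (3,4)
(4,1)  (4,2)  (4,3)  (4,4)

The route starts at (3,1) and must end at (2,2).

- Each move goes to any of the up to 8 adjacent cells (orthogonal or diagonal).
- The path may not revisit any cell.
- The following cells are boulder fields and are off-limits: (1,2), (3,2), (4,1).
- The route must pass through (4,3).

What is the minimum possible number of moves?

Any route passes through (4,3) somewhere between (3,1) and (2,2). Summing Chebyshev distances along the two legs ((3,1) → (4,3) → (2,2)) gives a lower bound of 2 + 2 = 4 moves.
A route of 4 moves achieves this: (3,1) → (4,2) → (4,3) → (3,3) → (2,2).
Since 4 matches the lower bound, it is optimal.

4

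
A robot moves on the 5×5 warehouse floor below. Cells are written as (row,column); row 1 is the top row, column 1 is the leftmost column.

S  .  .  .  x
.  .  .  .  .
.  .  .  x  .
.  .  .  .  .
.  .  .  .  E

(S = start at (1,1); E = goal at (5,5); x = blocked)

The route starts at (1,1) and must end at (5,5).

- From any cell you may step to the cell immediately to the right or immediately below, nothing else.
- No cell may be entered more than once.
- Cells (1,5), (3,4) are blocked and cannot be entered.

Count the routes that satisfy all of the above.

A right/down-only route from (1,1) to (5,5) makes exactly 4 down-moves and 4 right-moves in some order.
With no other constraints that would be C(8,4) = 70 routes.
Subtract routes through each blocked cell (inclusion–exclusion for overlaps): − through (1,5): 1 − through (3,4): 30 → 39.
That gives 39 routes.

39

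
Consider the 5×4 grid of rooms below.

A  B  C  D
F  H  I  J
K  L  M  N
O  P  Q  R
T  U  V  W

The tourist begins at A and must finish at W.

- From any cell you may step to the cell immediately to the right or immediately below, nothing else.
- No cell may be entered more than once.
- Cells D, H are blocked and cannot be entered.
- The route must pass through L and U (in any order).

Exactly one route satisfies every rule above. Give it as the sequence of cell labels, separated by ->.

Moves only go right or down, so the column and row indices never decrease.
Route from A: down 2 to K, right 1 to L, down 2 to U, right 2 to W — 7 moves in all.
Check: all required cells visited.

A -> F -> K -> L -> P -> U -> V -> W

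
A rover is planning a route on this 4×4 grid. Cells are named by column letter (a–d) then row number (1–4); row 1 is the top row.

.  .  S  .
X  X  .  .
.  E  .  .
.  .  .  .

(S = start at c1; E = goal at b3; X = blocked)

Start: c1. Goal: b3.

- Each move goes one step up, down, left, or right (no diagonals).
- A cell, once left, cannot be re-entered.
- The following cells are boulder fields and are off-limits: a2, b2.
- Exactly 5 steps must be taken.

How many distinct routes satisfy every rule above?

4

Need simple routes of exactly 5 moves from c1 to b3 (Manhattan distance 3, so 1 moves are spent on a detour and 1 undoing it).
Enumerating: c1 c2 c3 c4 b4 b3 | c1 c2 d2 d3 c3 b3 | c1 d1 d2 d3 c3 b3 | c1 d1 d2 c2 c3 b3.
That gives 4 routes.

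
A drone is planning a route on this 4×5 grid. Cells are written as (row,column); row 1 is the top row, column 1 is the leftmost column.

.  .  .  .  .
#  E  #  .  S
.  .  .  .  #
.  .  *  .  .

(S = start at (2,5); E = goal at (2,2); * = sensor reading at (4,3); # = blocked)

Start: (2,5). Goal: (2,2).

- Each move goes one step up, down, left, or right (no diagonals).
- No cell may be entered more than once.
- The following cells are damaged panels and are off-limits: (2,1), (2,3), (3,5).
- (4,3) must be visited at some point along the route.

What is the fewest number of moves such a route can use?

Any route passes through (4,3) somewhere between (2,5) and (2,2). Summing Manhattan distances along the two legs ((2,5) → (4,3) → (2,2)) gives a lower bound of 4 + 3 = 7 moves.
A route of 7 moves achieves this: (2,5) → (2,4) → (3,4) → (4,4) → (4,3) → (3,3) → (3,2) → (2,2).
Since 7 matches the lower bound, it is optimal.

7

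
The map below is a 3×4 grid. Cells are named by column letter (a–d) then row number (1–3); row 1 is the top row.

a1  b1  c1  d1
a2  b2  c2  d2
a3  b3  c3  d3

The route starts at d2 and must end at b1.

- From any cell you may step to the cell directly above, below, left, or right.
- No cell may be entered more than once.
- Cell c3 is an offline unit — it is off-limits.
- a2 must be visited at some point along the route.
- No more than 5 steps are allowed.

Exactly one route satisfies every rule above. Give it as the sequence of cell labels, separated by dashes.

The 5-move cap with required stops at a2 leaves no slack for detours.
Route from d2: 3× left (reaching a2), up to a1, right to b1 — 5 moves in all.
Check: all required cells visited; 5 ≤ 5 moves.

d2 - c2 - b2 - a2 - a1 - b1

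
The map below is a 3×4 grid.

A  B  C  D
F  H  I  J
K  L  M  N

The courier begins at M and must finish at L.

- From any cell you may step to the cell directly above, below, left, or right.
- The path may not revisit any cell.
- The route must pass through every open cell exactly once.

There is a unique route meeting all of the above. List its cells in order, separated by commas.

Need to visit all 12 open cells exactly once, starting at M and ending at L.
Route from M: right 1 to N, up 2 to D, left 1 to C, down 1 to I, left 1 to H, up 1 to B, left 1 to A, down 2 to K, right 1 to L — 11 moves in all.
Check: all 12 open cells covered.

M, N, J, D, C, I, H, B, A, F, K, L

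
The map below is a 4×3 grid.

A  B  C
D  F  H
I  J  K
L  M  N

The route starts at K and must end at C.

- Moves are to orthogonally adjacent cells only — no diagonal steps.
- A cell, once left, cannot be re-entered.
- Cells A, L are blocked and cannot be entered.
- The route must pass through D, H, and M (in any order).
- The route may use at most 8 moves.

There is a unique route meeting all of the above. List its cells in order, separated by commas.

Any route must reach D, H, and M and still end at C within 8 moves, so the order of the required stops is forced.
Route from K: down to N, left to M, up to J, left to I, up to D, 2× right (reaching H), up to C — 8 moves in all.
Check: all required cells visited; 8 ≤ 8 moves.

K, N, M, J, I, D, F, H, C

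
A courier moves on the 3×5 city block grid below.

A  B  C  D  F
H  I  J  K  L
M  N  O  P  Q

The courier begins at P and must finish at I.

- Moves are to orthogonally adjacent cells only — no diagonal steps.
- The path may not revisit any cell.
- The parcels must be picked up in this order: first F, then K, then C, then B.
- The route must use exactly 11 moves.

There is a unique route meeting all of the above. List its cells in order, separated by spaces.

The waypoints must appear in the order F, K, C, B, with no cell reused.
Route from P: right 1 to Q, up 2 to F, left 1 to D, down 1 to K, left 1 to J, up 1 to C, left 2 to A, down 1 to H, right 1 to I — 11 moves in all.
Check: order respected (F at step 3, K at step 5, C at step 7, B at step 8); 11 moves as required.

P Q L F D K J C B A H I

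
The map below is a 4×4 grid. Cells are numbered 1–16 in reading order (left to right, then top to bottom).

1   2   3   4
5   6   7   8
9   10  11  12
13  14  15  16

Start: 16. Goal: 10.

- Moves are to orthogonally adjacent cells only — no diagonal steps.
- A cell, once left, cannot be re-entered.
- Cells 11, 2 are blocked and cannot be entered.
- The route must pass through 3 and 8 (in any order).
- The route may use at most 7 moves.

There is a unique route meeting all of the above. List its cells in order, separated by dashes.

Any route must reach 3 and 8 and still end at 10 within 7 moves, so the order of the required stops is forced.
Route from 16: up 3 to 4, left 1 to 3, down 1 to 7, left 1 to 6, down 1 to 10 — 7 moves in all.
Check: all required cells visited; 7 ≤ 7 moves.

16 - 12 - 8 - 4 - 3 - 7 - 6 - 10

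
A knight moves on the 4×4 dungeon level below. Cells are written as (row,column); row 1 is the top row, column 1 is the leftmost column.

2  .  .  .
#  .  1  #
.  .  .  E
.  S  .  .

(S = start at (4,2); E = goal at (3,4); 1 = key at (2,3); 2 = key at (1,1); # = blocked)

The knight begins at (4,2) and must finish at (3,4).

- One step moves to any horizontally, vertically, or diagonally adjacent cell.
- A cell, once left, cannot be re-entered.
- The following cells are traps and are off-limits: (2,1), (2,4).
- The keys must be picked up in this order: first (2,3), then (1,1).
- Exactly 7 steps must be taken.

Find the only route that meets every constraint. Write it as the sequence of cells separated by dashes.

The waypoints must appear in the order (2,3), (1,1), with no cell reused.
Route from (4,2): up to (3,2), up-right to (2,3), up-left to (1,2), left to (1,1), 2× down-right (reaching (3,3)), right to (3,4) — 7 moves in all.
Check: order respected (1 at step 2, 2 at step 4); 7 moves as required.

(4,2) - (3,2) - (2,3) - (1,2) - (1,1) - (2,2) - (3,3) - (3,4)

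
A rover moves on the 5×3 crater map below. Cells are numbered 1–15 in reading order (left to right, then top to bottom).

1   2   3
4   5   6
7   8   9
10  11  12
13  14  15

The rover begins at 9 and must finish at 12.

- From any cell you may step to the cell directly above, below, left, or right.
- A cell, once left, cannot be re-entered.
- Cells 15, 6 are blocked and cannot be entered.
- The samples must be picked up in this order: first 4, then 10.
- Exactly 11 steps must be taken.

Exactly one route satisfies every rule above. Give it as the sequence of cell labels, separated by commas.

The waypoints must appear in the order 4, 10, with no cell reused.
Route from 9: left to 8, 2× up (reaching 2), left to 1, 4× down (reaching 13), right to 14, up to 11, right to 12 — 11 moves in all.
Check: order respected (4 at step 5, 10 at step 7); 11 moves as required.

9, 8, 5, 2, 1, 4, 7, 10, 13, 14, 11, 12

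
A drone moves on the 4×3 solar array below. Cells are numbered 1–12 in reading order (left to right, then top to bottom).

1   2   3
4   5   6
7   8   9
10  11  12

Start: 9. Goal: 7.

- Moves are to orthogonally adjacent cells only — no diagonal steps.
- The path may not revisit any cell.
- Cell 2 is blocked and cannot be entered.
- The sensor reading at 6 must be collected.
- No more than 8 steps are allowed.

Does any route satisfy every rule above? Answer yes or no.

One route that works: 9 → 6 → 5 → 8 → 7.

yes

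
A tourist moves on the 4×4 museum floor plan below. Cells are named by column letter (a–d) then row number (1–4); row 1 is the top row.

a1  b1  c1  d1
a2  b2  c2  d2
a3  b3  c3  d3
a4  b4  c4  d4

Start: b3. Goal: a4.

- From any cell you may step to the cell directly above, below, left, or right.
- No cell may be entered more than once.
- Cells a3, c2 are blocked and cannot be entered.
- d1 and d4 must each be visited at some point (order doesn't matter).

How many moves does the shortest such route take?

Any route passes through d1 and d4 in some order between b3 and a4. Summing Manhattan distances along each leg and taking the cheapest ordering (b3 → d1 → d4 → a4) gives a lower bound of 4 + 3 + 3 = 10 moves.
A route of 10 moves achieves this: b3 → b2 → b1 → c1 → d1 → d2 → d3 → d4 → c4 → b4 → a4.
Since 10 matches the lower bound, it is optimal.

10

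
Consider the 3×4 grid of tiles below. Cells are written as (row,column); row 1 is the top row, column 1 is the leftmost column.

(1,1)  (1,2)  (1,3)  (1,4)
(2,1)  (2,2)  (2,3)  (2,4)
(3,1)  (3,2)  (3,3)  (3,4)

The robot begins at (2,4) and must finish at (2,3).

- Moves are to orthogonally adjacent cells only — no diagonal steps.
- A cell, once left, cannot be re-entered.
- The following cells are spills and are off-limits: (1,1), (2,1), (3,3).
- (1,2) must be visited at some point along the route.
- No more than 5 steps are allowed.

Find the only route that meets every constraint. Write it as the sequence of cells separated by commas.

The budget equals the shortest possible length, so every move has to be on a shortest route through the required cells.
Route from (2,4): up to (1,4), 2× left (reaching (1,2)), down to (2,2), right to (2,3) — 5 moves in all.
Check: all required cells visited; 5 ≤ 5 moves.

(2,4), (1,4), (1,3), (1,2), (2,2), (2,3)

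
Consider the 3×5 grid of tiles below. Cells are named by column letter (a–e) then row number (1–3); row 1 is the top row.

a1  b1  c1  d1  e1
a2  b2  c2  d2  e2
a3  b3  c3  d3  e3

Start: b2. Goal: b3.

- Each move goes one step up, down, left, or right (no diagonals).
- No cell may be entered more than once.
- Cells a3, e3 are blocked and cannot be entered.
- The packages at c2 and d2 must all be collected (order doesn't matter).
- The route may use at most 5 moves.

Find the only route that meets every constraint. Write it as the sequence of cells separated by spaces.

The budget equals the shortest possible length, so every move has to be on a shortest route through the required cells.
Route from b2: right 2 to d2, down 1 to d3, left 2 to b3 — 5 moves in all.
Check: all required cells visited; 5 ≤ 5 moves.

b2 c2 d2 d3 c3 b3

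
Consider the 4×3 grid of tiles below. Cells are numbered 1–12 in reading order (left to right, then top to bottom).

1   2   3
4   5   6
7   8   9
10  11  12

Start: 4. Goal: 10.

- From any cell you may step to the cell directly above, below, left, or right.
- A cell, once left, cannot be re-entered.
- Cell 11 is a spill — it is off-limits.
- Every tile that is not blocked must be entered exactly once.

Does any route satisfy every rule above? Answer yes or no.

Cell 12 has only one open neighbour but is neither the start nor the goal, so a Hamiltonian route would have to both enter and leave it through the same neighbour — impossible without revisiting.

no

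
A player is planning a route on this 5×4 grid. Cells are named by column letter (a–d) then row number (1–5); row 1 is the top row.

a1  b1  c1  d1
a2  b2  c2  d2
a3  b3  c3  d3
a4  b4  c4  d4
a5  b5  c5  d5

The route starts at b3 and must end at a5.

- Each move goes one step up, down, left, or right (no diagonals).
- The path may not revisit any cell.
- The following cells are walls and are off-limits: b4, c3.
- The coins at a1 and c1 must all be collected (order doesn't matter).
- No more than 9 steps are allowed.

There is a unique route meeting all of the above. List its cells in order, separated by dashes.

b3 - b2 - c2 - c1 - b1 - a1 - a2 - a3 - a4 - a5

The budget equals the shortest possible length, so every move has to be on a shortest route through the required cells.
Route from b3: up to b2, right to c2, up to c1, 2× left (reaching a1), 4× down (reaching a5) — 9 moves in all.
Check: all required cells visited; 9 ≤ 9 moves.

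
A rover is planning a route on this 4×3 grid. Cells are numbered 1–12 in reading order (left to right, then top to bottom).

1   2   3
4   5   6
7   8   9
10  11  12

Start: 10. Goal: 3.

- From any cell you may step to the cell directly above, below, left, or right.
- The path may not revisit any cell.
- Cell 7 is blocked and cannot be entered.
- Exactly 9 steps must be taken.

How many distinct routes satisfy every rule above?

3

Need simple routes of exactly 9 moves from 10 to 3 (Manhattan distance 5, so 2 moves are spent on a detour and 2 undoing it).
Enumerating: 10 11 8 9 6 5 4 1 2 3 | 10 11 12 9 6 5 4 1 2 3 | 10 11 12 9 8 5 4 1 2 3.
That gives 3 routes.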